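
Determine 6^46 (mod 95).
6

Repeated squaring. Binary of 46 = 101110.
6^1 ≡ 6 (mod 95); 6^2 ≡ 36 (mod 95); 6^4 ≡ 61 (mod 95); 6^8 ≡ 16 (mod 95); 6^16 ≡ 66 (mod 95); 6^32 ≡ 81 (mod 95)
6^46 = 6^2 × 6^4 × 6^8 × 6^32 ≡ 6 (mod 95)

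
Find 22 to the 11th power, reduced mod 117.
16

Repeated squaring. Binary of 11 = 1011.
22^1 ≡ 22 (mod 117); 22^2 ≡ 16 (mod 117); 22^4 ≡ 22 (mod 117); 22^8 ≡ 16 (mod 117)
22^11 = 22^1 × 22^2 × 22^8 ≡ 16 (mod 117)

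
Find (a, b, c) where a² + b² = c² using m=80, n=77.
(471, 12320, 12329)

Euclid's formula: a = m² - n², b = 2mn, c = m² + n²
m = 80, n = 77
a = 80² - 77² = 6400 - 5929 = 471
b = 2 × 80 × 77 = 12320
c = 80² + 77² = 6400 + 5929 = 12329
Verification: 471² + 12320² = 221841 + 151782400 = 152004241 = 12329² ✓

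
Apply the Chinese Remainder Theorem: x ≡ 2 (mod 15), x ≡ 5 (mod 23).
212

Using Chinese Remainder Theorem:
M = 15 × 23 = 345
M1 = 23, M2 = 15
y1 = 23^(-1) mod 15 = 2
y2 = 15^(-1) mod 23 = 20
x = (2×23×2 + 5×15×20) mod 345 = 212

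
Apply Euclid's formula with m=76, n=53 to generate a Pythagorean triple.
(2967, 8056, 8585)

Euclid's formula: a = m² - n², b = 2mn, c = m² + n²
m = 76, n = 53
a = 76² - 53² = 5776 - 2809 = 2967
b = 2 × 76 × 53 = 8056
c = 76² + 53² = 5776 + 2809 = 8585
Verification: 2967² + 8056² = 8803089 + 64899136 = 73702225 = 8585² ✓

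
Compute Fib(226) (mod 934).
59

Matrix identity: Q^n = [[F_(n+1), F_n], [F_n, F_(n-1)]] with Q = [[1,1],[1,0]].
n = 226 = 11100010₂. Square-and-multiply, entries mod 934:
Q^1 = [[1,1],[1,0]]
Q^3 = (Q^1)²·Q = [[3,2],[2,1]]
Q^7 = (Q^3)²·Q = [[21,13],[13,8]]
Q^14 = (Q^7)² = [[610,377],[377,233]]
Q^28 = (Q^14)² = [[529,251],[251,278]]
Q^56 = (Q^28)² = [[64,813],[813,185]]
Q^113 = (Q^56)²·Q = [[750,57],[57,693]]
Q^226 = (Q^113)² = [[679,59],[59,620]]
F_226 mod 934 = Q^226[0][1] = 59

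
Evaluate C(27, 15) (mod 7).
4

Using Lucas' theorem:
Write n=27 and k=15 in base 7:
n in base 7: [3, 6]
k in base 7: [2, 1]
C(27,15) mod 7 = ∏ C(n_i, k_i) mod 7
Digit binomials (mod 7): C(3,2) = 3; C(6,1) = 6
Product: 3 × 6 = 18 ≡ 4 (mod 7)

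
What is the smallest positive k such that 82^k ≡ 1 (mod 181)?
15

181 is prime, so ord(82) divides φ(181) = 180.
Divisors of 180: 1, 2, 3, 4, 5, 6, 9, 10, 12, 15, 18, 20, 30, 36, 45, 60, 90, 180.
Repeated squaring: 82^1 ≡ 82, 82^2 ≡ 27, 82^4 ≡ 5, 82^8 ≡ 25, 82^16 ≡ 82, 82^32 ≡ 27, 82^64 ≡ 5, 82^128 ≡ 25 (mod 181).
Test 82^d mod 181 for each divisor d in increasing order:
82^1 ≡ 82
82^2 ≡ 27
82^3 = 82^2·82^1 ≡ 42
82^4 ≡ 5
82^5 = 82^4·82^1 ≡ 48
82^6 = 82^4·82^2 ≡ 135
82^9 = 82^8·82^1 ≡ 59
82^10 = 82^8·82^2 ≡ 132
82^12 = 82^8·82^4 ≡ 125
82^15 = 82^8·82^4·82^2·82^1 ≡ 1  ← first divisor giving 1
The order is 15.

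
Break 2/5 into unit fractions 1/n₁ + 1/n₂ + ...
1/3 + 1/15

Greedy algorithm:
2/5: ceiling(5/2) = 3, use 1/3
1/15: ceiling(15/1) = 15, use 1/15
Result: 2/5 = 1/3 + 1/15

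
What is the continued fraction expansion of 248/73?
[3; 2, 1, 1, 14]

Euclidean algorithm steps:
248 = 3 × 73 + 29
73 = 2 × 29 + 15
29 = 1 × 15 + 14
15 = 1 × 14 + 1
14 = 14 × 1 + 0
Continued fraction: [3; 2, 1, 1, 14]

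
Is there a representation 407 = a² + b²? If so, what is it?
Not possible

Factorization: 407 = 11 × 37
By Fermat: n is sum of two squares iff every prime p ≡ 3 (mod 4) appears to even power.
Prime(s) ≡ 3 (mod 4) with odd exponent: [(11, 1)]
Therefore 407 cannot be expressed as a² + b².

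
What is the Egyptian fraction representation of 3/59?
1/20 + 1/1180

Greedy algorithm:
3/59: ceiling(59/3) = 20, use 1/20
1/1180: ceiling(1180/1) = 1180, use 1/1180
Result: 3/59 = 1/20 + 1/1180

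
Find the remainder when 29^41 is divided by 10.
9

Repeated squaring. Binary of 41 = 101001.
29^1 ≡ 9 (mod 10); 29^2 ≡ 1 (mod 10); 29^4 ≡ 1 (mod 10); 29^8 ≡ 1 (mod 10); 29^16 ≡ 1 (mod 10); 29^32 ≡ 1 (mod 10)
29^41 = 29^1 × 29^8 × 29^32 ≡ 9 (mod 10)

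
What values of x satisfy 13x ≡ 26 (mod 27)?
x ≡ 2 (mod 27)

gcd(13, 27) = 1, which divides 26, so solutions exist.
Find 13^(-1) mod 27 by the extended Euclidean algorithm:
27 = 2 × 13 + 1  ⟹  1 = (1)·27 + (-2)·13
So (-2)·13 ≡ 1 (mod 27), i.e. 13^(-1) ≡ -2 ≡ 25 (mod 27).
x ≡ 25 × 26 = 650 ≡ 2 (mod 27).
Check: 13 × 2 = 26 ≡ 26 (mod 27).
Unique solution: x ≡ 2 (mod 27)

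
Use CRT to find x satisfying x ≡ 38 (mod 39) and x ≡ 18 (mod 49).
116

Using Chinese Remainder Theorem:
M = 39 × 49 = 1911
M1 = 49, M2 = 39
y1 = 49^(-1) mod 39 = 4
y2 = 39^(-1) mod 49 = 44
x = (38×49×4 + 18×39×44) mod 1911 = 116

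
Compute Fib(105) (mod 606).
106

Matrix identity: Q^n = [[F_(n+1), F_n], [F_n, F_(n-1)]] with Q = [[1,1],[1,0]].
n = 105 = 1101001₂. Square-and-multiply, entries mod 606:
Q^1 = [[1,1],[1,0]]
Q^3 = (Q^1)²·Q = [[3,2],[2,1]]
Q^6 = (Q^3)² = [[13,8],[8,5]]
Q^13 = (Q^6)²·Q = [[377,233],[233,144]]
Q^26 = (Q^13)² = [[74,193],[193,487]]
Q^52 = (Q^26)² = [[305,405],[405,506]]
Q^105 = (Q^52)²·Q = [[109,106],[106,3]]
F_105 mod 606 = Q^105[0][1] = 106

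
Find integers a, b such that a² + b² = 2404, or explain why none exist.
10² + 48² (a=10, b=48)

Factorization: 2404 = 2^2 × 601
By Fermat: n is sum of two squares iff every prime p ≡ 3 (mod 4) appears to even power.
All primes ≡ 3 (mod 4) appear to even power.
Search a = 0, 1, 2, … for 2404 - a² a perfect square: first hit at a = 10: 2404 - 100 = 2304 = 48².
2404 = 10² + 48² = 100 + 2304 ✓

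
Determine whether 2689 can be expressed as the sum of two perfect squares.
33² + 40² (a=33, b=40)

Factorization: 2689 = 2689
By Fermat: n is sum of two squares iff every prime p ≡ 3 (mod 4) appears to even power.
All primes ≡ 3 (mod 4) appear to even power.
Search a = 0, 1, 2, … for 2689 - a² a perfect square: first hit at a = 33: 2689 - 1089 = 1600 = 40².
2689 = 33² + 40² = 1089 + 1600 ✓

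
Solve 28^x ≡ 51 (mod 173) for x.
56

Baby-step giant-step with step n = ⌈√173⌉ = 14.
Baby steps 28^j mod 173 (j:value) for j=0..13: 0:1, 1:28, 2:92, 3:154, 4:160, 5:155, 6:15, 7:74, 8:169, 9:61, 10:151, 11:76, 12:52, 13:72.
Giant-step multiplier: 28^(-14) ≡ 28^(172-14) = 28^158 ≡ 49 (mod 173).
Giant steps γ_i = 51·49^i mod 173: γ_0=51, γ_1=77, γ_2=140, γ_3=113, γ_4=1 (in table at j=0).
x = i·n + j = 4·14 + 0 = 56.
Check: 28^56 ≡ 51 (mod 173).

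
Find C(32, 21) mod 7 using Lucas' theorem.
4

Using Lucas' theorem:
Write n=32 and k=21 in base 7:
n in base 7: [4, 4]
k in base 7: [3, 0]
C(32,21) mod 7 = ∏ C(n_i, k_i) mod 7
Digit binomials (mod 7): C(4,3) = 4; C(4,0) = 1
Product: 4 × 1 = 4 ≡ 4 (mod 7)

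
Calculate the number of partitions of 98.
150198136

p(n) counts ways to write n as a sum of positive integers (order ignored).
Euler's pentagonal recurrence: p(k) = p(k-1) + p(k-2) - p(k-5) - p(k-7) + p(k-12) + p(k-15) - ... (offsets j(3j∓1)/2, signs ++--, p(0)=1, p(<0)=0).
DP table for k = 0..97: p(0)=1, p(1)=1, p(2)=2, p(3)=3, p(4)=5, p(5)=7, p(6)=11, p(7)=15, p(8)=22, p(9)=30, p(10)=42, p(11)=56, p(12)=77, p(13)=101, p(14)=135, p(15)=176, p(16)=231, p(17)=297, p(18)=385, p(19)=490, p(20)=627, p(21)=792, p(22)=1002, p(23)=1255, p(24)=1575, p(25)=1958, p(26)=2436, p(27)=3010, p(28)=3718, p(29)=4565, p(30)=5604, p(31)=6842, p(32)=8349, p(33)=10143, p(34)=12310, p(35)=14883, p(36)=17977, p(37)=21637, p(38)=26015, p(39)=31185, p(40)=37338, p(41)=44583, p(42)=53174, p(43)=63261, p(44)=75175, p(45)=89134, p(46)=105558, p(47)=124754, p(48)=147273, p(49)=173525, p(50)=204226, p(51)=239943, p(52)=281589, p(53)=329931, p(54)=386155, p(55)=451276, p(56)=526823, p(57)=614154, p(58)=715220, p(59)=831820, p(60)=966467, p(61)=1121505, p(62)=1300156, p(63)=1505499, p(64)=1741630, p(65)=2012558, p(66)=2323520, p(67)=2679689, p(68)=3087735, p(69)=3554345, p(70)=4087968, p(71)=4697205, p(72)=5392783, p(73)=6185689, p(74)=7089500, p(75)=8118264, p(76)=9289091, p(77)=10619863, p(78)=12132164, p(79)=13848650, p(80)=15796476, p(81)=18004327, p(82)=20506255, p(83)=23338469, p(84)=26543660, p(85)=30167357, p(86)=34262962, p(87)=38887673, p(88)=44108109, p(89)=49995925, p(90)=56634173, p(91)=64112359, p(92)=72533807, p(93)=82010177, p(94)=92669720, p(95)=104651419, p(96)=118114304, p(97)=133230930.
Final step: p(98) = p(97) + p(96) - p(93) - p(91) + p(86) + p(83) - p(76) - p(72) + p(63) + p(58) - p(47) - p(41) + p(28) + p(21) - p(6)
= 133230930 + 118114304 - 82010177 - 64112359 + 34262962 + 23338469 - 9289091 - 5392783 + 1505499 + 715220 - 124754 - 44583 + 3718 + 792 - 11
= 150198136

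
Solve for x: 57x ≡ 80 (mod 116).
x ≡ 36 (mod 116)

gcd(57, 116) = 1, which divides 80, so solutions exist.
Find 57^(-1) mod 116 by the extended Euclidean algorithm:
116 = 2 × 57 + 2  ⟹  2 = (1)·116 + (-2)·57
57 = 28 × 2 + 1  ⟹  1 = (-28)·116 + (57)·57
So (57)·57 ≡ 1 (mod 116), i.e. 57^(-1) ≡ 57 (mod 116).
x ≡ 57 × 80 = 4560 ≡ 36 (mod 116).
Check: 57 × 36 = 2052 ≡ 80 (mod 116).
Unique solution: x ≡ 36 (mod 116)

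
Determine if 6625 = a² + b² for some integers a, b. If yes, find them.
8² + 81² (a=8, b=81)

Factorization: 6625 = 5^3 × 53
By Fermat: n is sum of two squares iff every prime p ≡ 3 (mod 4) appears to even power.
All primes ≡ 3 (mod 4) appear to even power.
Search a = 0, 1, 2, … for 6625 - a² a perfect square: first hit at a = 8: 6625 - 64 = 6561 = 81².
6625 = 8² + 81² = 64 + 6561 ✓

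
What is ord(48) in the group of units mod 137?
136

137 is prime, so ord(48) divides φ(137) = 136.
Divisors of 136: 1, 2, 4, 8, 17, 34, 68, 136.
Repeated squaring: 48^1 ≡ 48, 48^2 ≡ 112, 48^4 ≡ 77, 48^8 ≡ 38, 48^16 ≡ 74, 48^32 ≡ 133, 48^64 ≡ 16, 48^128 ≡ 119 (mod 137).
Test 48^d mod 137 for each divisor d in increasing order:
48^1 ≡ 48
48^2 ≡ 112
48^4 ≡ 77
48^8 ≡ 38
48^17 = 48^16·48^1 ≡ 127
48^34 = 48^32·48^2 ≡ 100
48^68 = 48^64·48^4 ≡ 136
48^136 = 48^128·48^8 ≡ 1  ← first divisor giving 1
The order is 136.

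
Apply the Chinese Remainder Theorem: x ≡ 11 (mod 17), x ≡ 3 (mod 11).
113

Using Chinese Remainder Theorem:
M = 17 × 11 = 187
M1 = 11, M2 = 17
y1 = 11^(-1) mod 17 = 14
y2 = 17^(-1) mod 11 = 2
x = (11×11×14 + 3×17×2) mod 187 = 113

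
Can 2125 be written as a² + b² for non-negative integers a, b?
3² + 46² (a=3, b=46)

Factorization: 2125 = 5^3 × 17
By Fermat: n is sum of two squares iff every prime p ≡ 3 (mod 4) appears to even power.
All primes ≡ 3 (mod 4) appear to even power.
Search a = 0, 1, 2, … for 2125 - a² a perfect square: first hit at a = 3: 2125 - 9 = 2116 = 46².
2125 = 3² + 46² = 9 + 2116 ✓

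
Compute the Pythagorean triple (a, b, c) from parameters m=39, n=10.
(1421, 780, 1621)

Euclid's formula: a = m² - n², b = 2mn, c = m² + n²
m = 39, n = 10
a = 39² - 10² = 1521 - 100 = 1421
b = 2 × 39 × 10 = 780
c = 39² + 10² = 1521 + 100 = 1621
Verification: 1421² + 780² = 2019241 + 608400 = 2627641 = 1621² ✓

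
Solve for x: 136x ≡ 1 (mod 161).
103

gcd(136, 161) = 1, so the inverse exists.
Extended Euclidean algorithm on (161, 136):
161 = 1 × 136 + 25  ⟹  25 = (1)·161 + (-1)·136
136 = 5 × 25 + 11  ⟹  11 = (-5)·161 + (6)·136
25 = 2 × 11 + 3  ⟹  3 = (11)·161 + (-13)·136
11 = 3 × 3 + 2  ⟹  2 = (-38)·161 + (45)·136
3 = 1 × 2 + 1  ⟹  1 = (49)·161 + (-58)·136
So (-58)·136 ≡ 1 (mod 161), i.e. 136^(-1) ≡ -58 ≡ 103 (mod 161).
Check: 136 × 103 = 14008 ≡ 1 (mod 161)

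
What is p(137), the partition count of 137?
11097645016

p(n) counts ways to write n as a sum of positive integers (order ignored).
Euler's pentagonal recurrence: p(k) = p(k-1) + p(k-2) - p(k-5) - p(k-7) + p(k-12) + p(k-15) - ... (offsets j(3j∓1)/2, signs ++--, p(0)=1, p(<0)=0).
DP table for k = 0..136: p(0)=1, p(1)=1, p(2)=2, p(3)=3, p(4)=5, p(5)=7, p(6)=11, p(7)=15, p(8)=22, p(9)=30, p(10)=42, p(11)=56, p(12)=77, p(13)=101, p(14)=135, p(15)=176, p(16)=231, p(17)=297, p(18)=385, p(19)=490, p(20)=627, p(21)=792, p(22)=1002, p(23)=1255, p(24)=1575, p(25)=1958, p(26)=2436, p(27)=3010, p(28)=3718, p(29)=4565, p(30)=5604, p(31)=6842, p(32)=8349, p(33)=10143, p(34)=12310, p(35)=14883, p(36)=17977, p(37)=21637, p(38)=26015, p(39)=31185, p(40)=37338, p(41)=44583, p(42)=53174, p(43)=63261, p(44)=75175, p(45)=89134, p(46)=105558, p(47)=124754, p(48)=147273, p(49)=173525, p(50)=204226, p(51)=239943, p(52)=281589, p(53)=329931, p(54)=386155, p(55)=451276, p(56)=526823, p(57)=614154, p(58)=715220, p(59)=831820, p(60)=966467, p(61)=1121505, p(62)=1300156, p(63)=1505499, p(64)=1741630, p(65)=2012558, p(66)=2323520, p(67)=2679689, p(68)=3087735, p(69)=3554345, p(70)=4087968, p(71)=4697205, p(72)=5392783, p(73)=6185689, p(74)=7089500, p(75)=8118264, p(76)=9289091, p(77)=10619863, p(78)=12132164, p(79)=13848650, p(80)=15796476, p(81)=18004327, p(82)=20506255, p(83)=23338469, p(84)=26543660, p(85)=30167357, p(86)=34262962, p(87)=38887673, p(88)=44108109, p(89)=49995925, p(90)=56634173, p(91)=64112359, p(92)=72533807, p(93)=82010177, p(94)=92669720, p(95)=104651419, p(96)=118114304, p(97)=133230930, p(98)=150198136, p(99)=169229875, p(100)=190569292, p(101)=214481126, p(102)=241265379, p(103)=271248950, p(104)=304801365, p(105)=342325709, p(106)=384276336, p(107)=431149389, p(108)=483502844, p(109)=541946240, p(110)=607163746, p(111)=679903203, p(112)=761002156, p(113)=851376628, p(114)=952050665, p(115)=1064144451, p(116)=1188908248, p(117)=1327710076, p(118)=1482074143, p(119)=1653668665, p(120)=1844349560, p(121)=2056148051, p(122)=2291320912, p(123)=2552338241, p(124)=2841940500, p(125)=3163127352, p(126)=3519222692, p(127)=3913864295, p(128)=4351078600, p(129)=4835271870, p(130)=5371315400, p(131)=5964539504, p(132)=6620830889, p(133)=7346629512, p(134)=8149040695, p(135)=9035836076, p(136)=10015581680.
Final step: p(137) = p(136) + p(135) - p(132) - p(130) + p(125) + p(122) - p(115) - p(111) + p(102) + p(97) - p(86) - p(80) + p(67) + p(60) - p(45) - p(37) + p(20) + p(11)
= 10015581680 + 9035836076 - 6620830889 - 5371315400 + 3163127352 + 2291320912 - 1064144451 - 679903203 + 241265379 + 133230930 - 34262962 - 15796476 + 2679689 + 966467 - 89134 - 21637 + 627 + 56
= 11097645016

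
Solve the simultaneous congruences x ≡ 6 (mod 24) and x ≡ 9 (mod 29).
270

Using Chinese Remainder Theorem:
M = 24 × 29 = 696
M1 = 29, M2 = 24
y1 = 29^(-1) mod 24 = 5
y2 = 24^(-1) mod 29 = 23
x = (6×29×5 + 9×24×23) mod 696 = 270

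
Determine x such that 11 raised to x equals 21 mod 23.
21

Baby-step giant-step with step n = ⌈√23⌉ = 5.
Baby steps 11^j mod 23 (j:value) for j=0..4: 0:1, 1:11, 2:6, 3:20, 4:13.
Giant-step multiplier: 11^(-5) ≡ 11^(22-5) = 11^17 ≡ 14 (mod 23).
Giant steps γ_i = 21·14^i mod 23: γ_0=21, γ_1=18, γ_2=22, γ_3=9, γ_4=11 (in table at j=1).
x = i·n + j = 4·5 + 1 = 21.
Check: 11^21 ≡ 21 (mod 23).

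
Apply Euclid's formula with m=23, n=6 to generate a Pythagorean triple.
(493, 276, 565)

Euclid's formula: a = m² - n², b = 2mn, c = m² + n²
m = 23, n = 6
a = 23² - 6² = 529 - 36 = 493
b = 2 × 23 × 6 = 276
c = 23² + 6² = 529 + 36 = 565
Verification: 493² + 276² = 243049 + 76176 = 319225 = 565² ✓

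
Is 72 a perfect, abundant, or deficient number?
abundant

Proper divisors of 72: sum = 1 + 2 + 3 + 4 + 6 + 8 + 9 + 12 + 18 + 24 + 36 = 123
Since 123 > 72, 72 is abundant.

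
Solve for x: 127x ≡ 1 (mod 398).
351

gcd(127, 398) = 1, so the inverse exists.
Extended Euclidean algorithm on (398, 127):
398 = 3 × 127 + 17  ⟹  17 = (1)·398 + (-3)·127
127 = 7 × 17 + 8  ⟹  8 = (-7)·398 + (22)·127
17 = 2 × 8 + 1  ⟹  1 = (15)·398 + (-47)·127
So (-47)·127 ≡ 1 (mod 398), i.e. 127^(-1) ≡ -47 ≡ 351 (mod 398).
Check: 127 × 351 = 44577 ≡ 1 (mod 398)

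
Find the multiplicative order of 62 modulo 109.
108

109 is prime, so ord(62) divides φ(109) = 108.
Divisors of 108: 1, 2, 3, 4, 6, 9, 12, 18, 27, 36, 54, 108.
Repeated squaring: 62^1 ≡ 62, 62^2 ≡ 29, 62^4 ≡ 78, 62^8 ≡ 89, 62^16 ≡ 73, 62^32 ≡ 97, 62^64 ≡ 35 (mod 109).
Test 62^d mod 109 for each divisor d in increasing order:
62^1 ≡ 62
62^2 ≡ 29
62^3 = 62^2·62^1 ≡ 54
62^4 ≡ 78
62^6 = 62^4·62^2 ≡ 82
62^9 = 62^8·62^1 ≡ 68
62^12 = 62^8·62^4 ≡ 75
62^18 = 62^16·62^2 ≡ 46
62^27 = 62^16·62^8·62^2·62^1 ≡ 76
62^36 = 62^32·62^4 ≡ 45
62^54 = 62^32·62^16·62^4·62^2 ≡ 108
62^108 = 62^64·62^32·62^8·62^4 ≡ 1  ← first divisor giving 1
The order is 108.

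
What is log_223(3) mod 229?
208

Baby-step giant-step with step n = ⌈√229⌉ = 16.
Baby steps 223^j mod 229 (j:value) for j=0..15: 0:1, 1:223, 2:36, 3:13, 4:151, 5:10, 6:169, 7:131, 8:130, 9:136, 10:100, 11:87, 12:165, 13:155, 14:215, 15:84.
Giant-step multiplier: 223^(-16) ≡ 223^(228-16) = 223^212 ≡ 224 (mod 229).
Giant steps γ_i = 3·224^i mod 229: γ_0=3, γ_1=214, γ_2=75, γ_3=83, γ_4=43, γ_5=14, γ_6=159, γ_7=121, γ_8=82, γ_9=48, γ_10=218, γ_11=55, γ_12=183, γ_13=1 (in table at j=0).
x = i·n + j = 13·16 + 0 = 208.
Check: 223^208 ≡ 3 (mod 229).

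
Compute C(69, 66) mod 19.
11

Using Lucas' theorem:
Write n=69 and k=66 in base 19:
n in base 19: [3, 12]
k in base 19: [3, 9]
C(69,66) mod 19 = ∏ C(n_i, k_i) mod 19
Digit binomials (mod 19): C(3,3) = 1; C(12,9) = 220 ≡ 11
Product: 1 × 11 = 11 ≡ 11 (mod 19)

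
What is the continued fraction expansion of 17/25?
[0; 1, 2, 8]

Euclidean algorithm steps:
17 = 0 × 25 + 17
25 = 1 × 17 + 8
17 = 2 × 8 + 1
8 = 8 × 1 + 0
Continued fraction: [0; 1, 2, 8]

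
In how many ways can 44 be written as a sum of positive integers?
75175

p(n) counts ways to write n as a sum of positive integers (order ignored).
Euler's pentagonal recurrence: p(k) = p(k-1) + p(k-2) - p(k-5) - p(k-7) + p(k-12) + p(k-15) - ... (offsets j(3j∓1)/2, signs ++--, p(0)=1, p(<0)=0).
DP table for k = 0..43: p(0)=1, p(1)=1, p(2)=2, p(3)=3, p(4)=5, p(5)=7, p(6)=11, p(7)=15, p(8)=22, p(9)=30, p(10)=42, p(11)=56, p(12)=77, p(13)=101, p(14)=135, p(15)=176, p(16)=231, p(17)=297, p(18)=385, p(19)=490, p(20)=627, p(21)=792, p(22)=1002, p(23)=1255, p(24)=1575, p(25)=1958, p(26)=2436, p(27)=3010, p(28)=3718, p(29)=4565, p(30)=5604, p(31)=6842, p(32)=8349, p(33)=10143, p(34)=12310, p(35)=14883, p(36)=17977, p(37)=21637, p(38)=26015, p(39)=31185, p(40)=37338, p(41)=44583, p(42)=53174, p(43)=63261.
Final step: p(44) = p(43) + p(42) - p(39) - p(37) + p(32) + p(29) - p(22) - p(18) + p(9) + p(4)
= 63261 + 53174 - 31185 - 21637 + 8349 + 4565 - 1002 - 385 + 30 + 5
= 75175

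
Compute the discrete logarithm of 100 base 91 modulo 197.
32

Baby-step giant-step with step n = ⌈√197⌉ = 15.
Baby steps 91^j mod 197 (j:value) for j=0..14: 0:1, 1:91, 2:7, 3:46, 4:49, 5:125, 6:146, 7:87, 8:37, 9:18, 10:62, 11:126, 12:40, 13:94, 14:83.
Giant-step multiplier: 91^(-15) ≡ 91^(196-15) = 91^181 ≡ 50 (mod 197).
Giant steps γ_i = 100·50^i mod 197: γ_0=100, γ_1=75, γ_2=7 (in table at j=2).
x = i·n + j = 2·15 + 2 = 32.
Check: 91^32 ≡ 100 (mod 197).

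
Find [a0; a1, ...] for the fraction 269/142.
[1; 1, 8, 2, 7]

Euclidean algorithm steps:
269 = 1 × 142 + 127
142 = 1 × 127 + 15
127 = 8 × 15 + 7
15 = 2 × 7 + 1
7 = 7 × 1 + 0
Continued fraction: [1; 1, 8, 2, 7]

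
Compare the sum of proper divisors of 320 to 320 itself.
abundant

Proper divisors of 320: sum = 1 + 2 + 4 + 5 + 8 + 10 + 16 + 20 + 32 + 40 + 64 + 80 + 160 = 442
Since 442 > 320, 320 is abundant.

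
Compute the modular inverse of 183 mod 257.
191

gcd(183, 257) = 1, so the inverse exists.
Extended Euclidean algorithm on (257, 183):
257 = 1 × 183 + 74  ⟹  74 = (1)·257 + (-1)·183
183 = 2 × 74 + 35  ⟹  35 = (-2)·257 + (3)·183
74 = 2 × 35 + 4  ⟹  4 = (5)·257 + (-7)·183
35 = 8 × 4 + 3  ⟹  3 = (-42)·257 + (59)·183
4 = 1 × 3 + 1  ⟹  1 = (47)·257 + (-66)·183
So (-66)·183 ≡ 1 (mod 257), i.e. 183^(-1) ≡ -66 ≡ 191 (mod 257).
Check: 183 × 191 = 34953 ≡ 1 (mod 257)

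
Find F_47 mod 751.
729

Matrix identity: Q^n = [[F_(n+1), F_n], [F_n, F_(n-1)]] with Q = [[1,1],[1,0]].
n = 47 = 101111₂. Square-and-multiply, entries mod 751:
Q^1 = [[1,1],[1,0]]
Q^2 = (Q^1)² = [[2,1],[1,1]]
Q^5 = (Q^2)²·Q = [[8,5],[5,3]]
Q^11 = (Q^5)²·Q = [[144,89],[89,55]]
Q^23 = (Q^11)²·Q = [[557,119],[119,438]]
Q^47 = (Q^23)²·Q = [[476,729],[729,498]]
F_47 mod 751 = Q^47[0][1] = 729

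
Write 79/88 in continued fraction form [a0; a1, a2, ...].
[0; 1, 8, 1, 3, 2]

Euclidean algorithm steps:
79 = 0 × 88 + 79
88 = 1 × 79 + 9
79 = 8 × 9 + 7
9 = 1 × 7 + 2
7 = 3 × 2 + 1
2 = 2 × 1 + 0
Continued fraction: [0; 1, 8, 1, 3, 2]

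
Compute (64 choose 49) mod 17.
0

Using Lucas' theorem:
Write n=64 and k=49 in base 17:
n in base 17: [3, 13]
k in base 17: [2, 15]
C(64,49) mod 17 = ∏ C(n_i, k_i) mod 17
Digit binomials (mod 17): C(3,2) = 3; C(13,15) = 0 (k_i > n_i)
Product: 3 × 0 = 0 ≡ 0 (mod 17)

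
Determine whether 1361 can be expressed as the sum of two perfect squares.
20² + 31² (a=20, b=31)

Factorization: 1361 = 1361
By Fermat: n is sum of two squares iff every prime p ≡ 3 (mod 4) appears to even power.
All primes ≡ 3 (mod 4) appear to even power.
Search a = 0, 1, 2, … for 1361 - a² a perfect square: first hit at a = 20: 1361 - 400 = 961 = 31².
1361 = 20² + 31² = 400 + 961 ✓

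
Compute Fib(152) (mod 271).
100

Matrix identity: Q^n = [[F_(n+1), F_n], [F_n, F_(n-1)]] with Q = [[1,1],[1,0]].
n = 152 = 10011000₂. Square-and-multiply, entries mod 271:
Q^1 = [[1,1],[1,0]]
Q^2 = (Q^1)² = [[2,1],[1,1]]
Q^4 = (Q^2)² = [[5,3],[3,2]]
Q^9 = (Q^4)²·Q = [[55,34],[34,21]]
Q^19 = (Q^9)²·Q = [[261,116],[116,145]]
Q^38 = (Q^19)² = [[6,213],[213,64]]
Q^76 = (Q^38)² = [[148,5],[5,143]]
Q^152 = (Q^76)² = [[249,100],[100,149]]
F_152 mod 271 = Q^152[0][1] = 100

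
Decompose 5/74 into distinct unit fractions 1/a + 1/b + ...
1/15 + 1/1110

Greedy algorithm:
5/74: ceiling(74/5) = 15, use 1/15
1/1110: ceiling(1110/1) = 1110, use 1/1110
Result: 5/74 = 1/15 + 1/1110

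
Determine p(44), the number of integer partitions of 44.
75175

p(n) counts ways to write n as a sum of positive integers (order ignored).
Euler's pentagonal recurrence: p(k) = p(k-1) + p(k-2) - p(k-5) - p(k-7) + p(k-12) + p(k-15) - ... (offsets j(3j∓1)/2, signs ++--, p(0)=1, p(<0)=0).
DP table for k = 0..43: p(0)=1, p(1)=1, p(2)=2, p(3)=3, p(4)=5, p(5)=7, p(6)=11, p(7)=15, p(8)=22, p(9)=30, p(10)=42, p(11)=56, p(12)=77, p(13)=101, p(14)=135, p(15)=176, p(16)=231, p(17)=297, p(18)=385, p(19)=490, p(20)=627, p(21)=792, p(22)=1002, p(23)=1255, p(24)=1575, p(25)=1958, p(26)=2436, p(27)=3010, p(28)=3718, p(29)=4565, p(30)=5604, p(31)=6842, p(32)=8349, p(33)=10143, p(34)=12310, p(35)=14883, p(36)=17977, p(37)=21637, p(38)=26015, p(39)=31185, p(40)=37338, p(41)=44583, p(42)=53174, p(43)=63261.
Final step: p(44) = p(43) + p(42) - p(39) - p(37) + p(32) + p(29) - p(22) - p(18) + p(9) + p(4)
= 63261 + 53174 - 31185 - 21637 + 8349 + 4565 - 1002 - 385 + 30 + 5
= 75175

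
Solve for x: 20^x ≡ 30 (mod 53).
13

Baby-step giant-step with step n = ⌈√53⌉ = 8.
Baby steps 20^j mod 53 (j:value) for j=0..7: 0:1, 1:20, 2:29, 3:50, 4:46, 5:19, 6:9, 7:21.
Giant-step multiplier: 20^(-8) ≡ 20^(52-8) = 20^44 ≡ 13 (mod 53).
Giant steps γ_i = 30·13^i mod 53: γ_0=30, γ_1=19 (in table at j=5).
x = i·n + j = 1·8 + 5 = 13.
Check: 20^13 ≡ 30 (mod 53).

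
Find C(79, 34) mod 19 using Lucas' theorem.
0

Using Lucas' theorem:
Write n=79 and k=34 in base 19:
n in base 19: [4, 3]
k in base 19: [1, 15]
C(79,34) mod 19 = ∏ C(n_i, k_i) mod 19
Digit binomials (mod 19): C(4,1) = 4; C(3,15) = 0 (k_i > n_i)
Product: 4 × 0 = 0 ≡ 0 (mod 19)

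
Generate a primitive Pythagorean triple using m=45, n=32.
(1001, 2880, 3049)

Euclid's formula: a = m² - n², b = 2mn, c = m² + n²
m = 45, n = 32
a = 45² - 32² = 2025 - 1024 = 1001
b = 2 × 45 × 32 = 2880
c = 45² + 32² = 2025 + 1024 = 3049
Verification: 1001² + 2880² = 1002001 + 8294400 = 9296401 = 3049² ✓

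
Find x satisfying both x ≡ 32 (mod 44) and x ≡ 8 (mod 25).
208

Using Chinese Remainder Theorem:
M = 44 × 25 = 1100
M1 = 25, M2 = 44
y1 = 25^(-1) mod 44 = 37
y2 = 44^(-1) mod 25 = 4
x = (32×25×37 + 8×44×4) mod 1100 = 208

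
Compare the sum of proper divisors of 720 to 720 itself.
abundant

Proper divisors of 720: sum = 1 + 2 + 3 + 4 + 5 + 6 + 8 + 9 + ... + 144 + 180 + 240 + 360 (29 divisors) = 1698
Since 1698 > 720, 720 is abundant.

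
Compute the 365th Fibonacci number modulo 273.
170

Matrix identity: Q^n = [[F_(n+1), F_n], [F_n, F_(n-1)]] with Q = [[1,1],[1,0]].
n = 365 = 101101101₂. Square-and-multiply, entries mod 273:
Q^1 = [[1,1],[1,0]]
Q^2 = (Q^1)² = [[2,1],[1,1]]
Q^5 = (Q^2)²·Q = [[8,5],[5,3]]
Q^11 = (Q^5)²·Q = [[144,89],[89,55]]
Q^22 = (Q^11)² = [[265,239],[239,26]]
Q^45 = (Q^22)²·Q = [[62,128],[128,207]]
Q^91 = (Q^45)²·Q = [[60,26],[26,34]]
Q^182 = (Q^91)² = [[181,260],[260,194]]
Q^365 = (Q^182)²·Q = [[209,170],[170,39]]
F_365 mod 273 = Q^365[0][1] = 170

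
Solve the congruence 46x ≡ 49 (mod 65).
x ≡ 59 (mod 65)

gcd(46, 65) = 1, which divides 49, so solutions exist.
Find 46^(-1) mod 65 by the extended Euclidean algorithm:
65 = 1 × 46 + 19  ⟹  19 = (1)·65 + (-1)·46
46 = 2 × 19 + 8  ⟹  8 = (-2)·65 + (3)·46
19 = 2 × 8 + 3  ⟹  3 = (5)·65 + (-7)·46
8 = 2 × 3 + 2  ⟹  2 = (-12)·65 + (17)·46
3 = 1 × 2 + 1  ⟹  1 = (17)·65 + (-24)·46
So (-24)·46 ≡ 1 (mod 65), i.e. 46^(-1) ≡ -24 ≡ 41 (mod 65).
x ≡ 41 × 49 = 2009 ≡ 59 (mod 65).
Check: 46 × 59 = 2714 ≡ 49 (mod 65).
Unique solution: x ≡ 59 (mod 65)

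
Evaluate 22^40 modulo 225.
76

Repeated squaring. Binary of 40 = 101000.
22^1 ≡ 22 (mod 225); 22^2 ≡ 34 (mod 225); 22^4 ≡ 31 (mod 225); 22^8 ≡ 61 (mod 225); 22^16 ≡ 121 (mod 225); 22^32 ≡ 16 (mod 225)
22^40 = 22^8 × 22^32 ≡ 76 (mod 225)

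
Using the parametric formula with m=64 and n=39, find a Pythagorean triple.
(2575, 4992, 5617)

Euclid's formula: a = m² - n², b = 2mn, c = m² + n²
m = 64, n = 39
a = 64² - 39² = 4096 - 1521 = 2575
b = 2 × 64 × 39 = 4992
c = 64² + 39² = 4096 + 1521 = 5617
Verification: 2575² + 4992² = 6630625 + 24920064 = 31550689 = 5617² ✓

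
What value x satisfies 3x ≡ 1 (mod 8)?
3

gcd(3, 8) = 1, so the inverse exists.
Extended Euclidean algorithm on (8, 3):
8 = 2 × 3 + 2  ⟹  2 = (1)·8 + (-2)·3
3 = 1 × 2 + 1  ⟹  1 = (-1)·8 + (3)·3
So (3)·3 ≡ 1 (mod 8), i.e. 3^(-1) ≡ 3 (mod 8).
Check: 3 × 3 = 9 ≡ 1 (mod 8)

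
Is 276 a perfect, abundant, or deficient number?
abundant

Proper divisors of 276: sum = 1 + 2 + 3 + 4 + 6 + 12 + 23 + 46 + 69 + 92 + 138 = 396
Since 396 > 276, 276 is abundant.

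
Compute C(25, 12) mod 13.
1

Using Lucas' theorem:
Write n=25 and k=12 in base 13:
n in base 13: [1, 12]
k in base 13: [0, 12]
C(25,12) mod 13 = ∏ C(n_i, k_i) mod 13
Digit binomials (mod 13): C(1,0) = 1; C(12,12) = 1
Product: 1 × 1 = 1 ≡ 1 (mod 13)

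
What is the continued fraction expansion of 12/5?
[2; 2, 2]

Euclidean algorithm steps:
12 = 2 × 5 + 2
5 = 2 × 2 + 1
2 = 2 × 1 + 0
Continued fraction: [2; 2, 2]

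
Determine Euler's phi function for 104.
48

104 = 2^3 × 13
φ(n) = n × ∏(1 - 1/p) for each prime p dividing n
φ(104) = 104 × (1 - 1/2) × (1 - 1/13) = 48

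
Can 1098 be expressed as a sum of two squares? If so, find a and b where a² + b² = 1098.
3² + 33² (a=3, b=33)

Factorization: 1098 = 2 × 3^2 × 61
By Fermat: n is sum of two squares iff every prime p ≡ 3 (mod 4) appears to even power.
All primes ≡ 3 (mod 4) appear to even power.
Search a = 0, 1, 2, … for 1098 - a² a perfect square: first hit at a = 3: 1098 - 9 = 1089 = 33².
1098 = 3² + 33² = 9 + 1089 ✓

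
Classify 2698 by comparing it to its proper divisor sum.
deficient

Proper divisors of 2698: sum = 1 + 2 + 19 + 38 + 71 + 142 + 1349 = 1622
Since 1622 < 2698, 2698 is deficient.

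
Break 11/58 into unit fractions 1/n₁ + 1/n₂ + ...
1/6 + 1/44 + 1/3828

Greedy algorithm:
11/58: ceiling(58/11) = 6, use 1/6
2/87: ceiling(87/2) = 44, use 1/44
1/3828: ceiling(3828/1) = 3828, use 1/3828
Result: 11/58 = 1/6 + 1/44 + 1/3828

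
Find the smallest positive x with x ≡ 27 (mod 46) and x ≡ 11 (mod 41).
257

Using Chinese Remainder Theorem:
M = 46 × 41 = 1886
M1 = 41, M2 = 46
y1 = 41^(-1) mod 46 = 9
y2 = 46^(-1) mod 41 = 33
x = (27×41×9 + 11×46×33) mod 1886 = 257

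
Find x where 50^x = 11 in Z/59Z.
51

Baby-step giant-step with step n = ⌈√59⌉ = 8.
Baby steps 50^j mod 59 (j:value) for j=0..7: 0:1, 1:50, 2:22, 3:38, 4:12, 5:10, 6:28, 7:43.
Giant-step multiplier: 50^(-8) ≡ 50^(58-8) = 50^50 ≡ 25 (mod 59).
Giant steps γ_i = 11·25^i mod 59: γ_0=11, γ_1=39, γ_2=31, γ_3=8, γ_4=23, γ_5=44, γ_6=38 (in table at j=3).
x = i·n + j = 6·8 + 3 = 51.
Check: 50^51 ≡ 11 (mod 59).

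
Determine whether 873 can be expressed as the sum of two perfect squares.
12² + 27² (a=12, b=27)

Factorization: 873 = 3^2 × 97
By Fermat: n is sum of two squares iff every prime p ≡ 3 (mod 4) appears to even power.
All primes ≡ 3 (mod 4) appear to even power.
Search a = 0, 1, 2, … for 873 - a² a perfect square: first hit at a = 12: 873 - 144 = 729 = 27².
873 = 12² + 27² = 144 + 729 ✓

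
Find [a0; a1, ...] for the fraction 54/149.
[0; 2, 1, 3, 6, 2]

Euclidean algorithm steps:
54 = 0 × 149 + 54
149 = 2 × 54 + 41
54 = 1 × 41 + 13
41 = 3 × 13 + 2
13 = 6 × 2 + 1
2 = 2 × 1 + 0
Continued fraction: [0; 2, 1, 3, 6, 2]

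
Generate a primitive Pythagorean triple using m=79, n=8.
(6177, 1264, 6305)

Euclid's formula: a = m² - n², b = 2mn, c = m² + n²
m = 79, n = 8
a = 79² - 8² = 6241 - 64 = 6177
b = 2 × 79 × 8 = 1264
c = 79² + 8² = 6241 + 64 = 6305
Verification: 6177² + 1264² = 38155329 + 1597696 = 39753025 = 6305² ✓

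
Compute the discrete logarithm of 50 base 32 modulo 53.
19

Baby-step giant-step with step n = ⌈√53⌉ = 8.
Baby steps 32^j mod 53 (j:value) for j=0..7: 0:1, 1:32, 2:17, 3:14, 4:24, 5:26, 6:37, 7:18.
Giant-step multiplier: 32^(-8) ≡ 32^(52-8) = 32^44 ≡ 15 (mod 53).
Giant steps γ_i = 50·15^i mod 53: γ_0=50, γ_1=8, γ_2=14 (in table at j=3).
x = i·n + j = 2·8 + 3 = 19.
Check: 32^19 ≡ 50 (mod 53).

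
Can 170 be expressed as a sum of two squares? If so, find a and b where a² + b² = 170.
1² + 13² (a=1, b=13)

Factorization: 170 = 2 × 5 × 17
By Fermat: n is sum of two squares iff every prime p ≡ 3 (mod 4) appears to even power.
All primes ≡ 3 (mod 4) appear to even power.
Search a = 0, 1, 2, … for 170 - a² a perfect square: first hit at a = 1: 170 - 1 = 169 = 13².
170 = 1² + 13² = 1 + 169 ✓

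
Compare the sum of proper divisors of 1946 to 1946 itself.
deficient

Proper divisors of 1946: sum = 1 + 2 + 7 + 14 + 139 + 278 + 973 = 1414
Since 1414 < 1946, 1946 is deficient.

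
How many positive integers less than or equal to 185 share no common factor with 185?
144

185 = 5 × 37
φ(n) = n × ∏(1 - 1/p) for each prime p dividing n
φ(185) = 185 × (1 - 1/5) × (1 - 1/37) = 144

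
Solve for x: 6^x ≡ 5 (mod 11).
6

Baby-step giant-step with step n = ⌈√11⌉ = 4.
Baby steps 6^j mod 11 (j:value) for j=0..3: 0:1, 1:6, 2:3, 3:7.
Giant-step multiplier: 6^(-4) ≡ 6^(10-4) = 6^6 ≡ 5 (mod 11).
Giant steps γ_i = 5·5^i mod 11: γ_0=5, γ_1=3 (in table at j=2).
x = i·n + j = 1·4 + 2 = 6.
Check: 6^6 ≡ 5 (mod 11).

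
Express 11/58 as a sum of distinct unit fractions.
1/6 + 1/44 + 1/3828

Greedy algorithm:
11/58: ceiling(58/11) = 6, use 1/6
2/87: ceiling(87/2) = 44, use 1/44
1/3828: ceiling(3828/1) = 3828, use 1/3828
Result: 11/58 = 1/6 + 1/44 + 1/3828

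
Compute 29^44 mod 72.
49

Repeated squaring. Binary of 44 = 101100.
29^1 ≡ 29 (mod 72); 29^2 ≡ 49 (mod 72); 29^4 ≡ 25 (mod 72); 29^8 ≡ 49 (mod 72); 29^16 ≡ 25 (mod 72); 29^32 ≡ 49 (mod 72)
29^44 = 29^4 × 29^8 × 29^32 ≡ 49 (mod 72)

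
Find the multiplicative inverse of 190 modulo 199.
22

gcd(190, 199) = 1, so the inverse exists.
Extended Euclidean algorithm on (199, 190):
199 = 1 × 190 + 9  ⟹  9 = (1)·199 + (-1)·190
190 = 21 × 9 + 1  ⟹  1 = (-21)·199 + (22)·190
So (22)·190 ≡ 1 (mod 199), i.e. 190^(-1) ≡ 22 (mod 199).
Check: 190 × 22 = 4180 ≡ 1 (mod 199)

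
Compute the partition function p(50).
204226

p(n) counts ways to write n as a sum of positive integers (order ignored).
Euler's pentagonal recurrence: p(k) = p(k-1) + p(k-2) - p(k-5) - p(k-7) + p(k-12) + p(k-15) - ... (offsets j(3j∓1)/2, signs ++--, p(0)=1, p(<0)=0).
DP table for k = 0..49: p(0)=1, p(1)=1, p(2)=2, p(3)=3, p(4)=5, p(5)=7, p(6)=11, p(7)=15, p(8)=22, p(9)=30, p(10)=42, p(11)=56, p(12)=77, p(13)=101, p(14)=135, p(15)=176, p(16)=231, p(17)=297, p(18)=385, p(19)=490, p(20)=627, p(21)=792, p(22)=1002, p(23)=1255, p(24)=1575, p(25)=1958, p(26)=2436, p(27)=3010, p(28)=3718, p(29)=4565, p(30)=5604, p(31)=6842, p(32)=8349, p(33)=10143, p(34)=12310, p(35)=14883, p(36)=17977, p(37)=21637, p(38)=26015, p(39)=31185, p(40)=37338, p(41)=44583, p(42)=53174, p(43)=63261, p(44)=75175, p(45)=89134, p(46)=105558, p(47)=124754, p(48)=147273, p(49)=173525.
Final step: p(50) = p(49) + p(48) - p(45) - p(43) + p(38) + p(35) - p(28) - p(24) + p(15) + p(10)
= 173525 + 147273 - 89134 - 63261 + 26015 + 14883 - 3718 - 1575 + 176 + 42
= 204226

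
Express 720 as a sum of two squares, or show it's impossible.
12² + 24² (a=12, b=24)

Factorization: 720 = 2^4 × 3^2 × 5
By Fermat: n is sum of two squares iff every prime p ≡ 3 (mod 4) appears to even power.
All primes ≡ 3 (mod 4) appear to even power.
Search a = 0, 1, 2, … for 720 - a² a perfect square: first hit at a = 12: 720 - 144 = 576 = 24².
720 = 12² + 24² = 144 + 576 ✓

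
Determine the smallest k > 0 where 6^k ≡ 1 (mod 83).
82

83 is prime, so ord(6) divides φ(83) = 82.
Divisors of 82: 1, 2, 41, 82.
Repeated squaring: 6^1 ≡ 6, 6^2 ≡ 36, 6^4 ≡ 51, 6^8 ≡ 28, 6^16 ≡ 37, 6^32 ≡ 41, 6^64 ≡ 21 (mod 83).
Test 6^d mod 83 for each divisor d in increasing order:
6^1 ≡ 6
6^2 ≡ 36
6^41 = 6^32·6^8·6^1 ≡ 82
6^82 = 6^64·6^16·6^2 ≡ 1  ← first divisor giving 1
The order is 82.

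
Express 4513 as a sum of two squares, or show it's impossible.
47² + 48² (a=47, b=48)

Factorization: 4513 = 4513
By Fermat: n is sum of two squares iff every prime p ≡ 3 (mod 4) appears to even power.
All primes ≡ 3 (mod 4) appear to even power.
Search a = 0, 1, 2, … for 4513 - a² a perfect square: first hit at a = 47: 4513 - 2209 = 2304 = 48².
4513 = 47² + 48² = 2209 + 2304 ✓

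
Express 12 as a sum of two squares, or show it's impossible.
Not possible

Factorization: 12 = 2^2 × 3
By Fermat: n is sum of two squares iff every prime p ≡ 3 (mod 4) appears to even power.
Prime(s) ≡ 3 (mod 4) with odd exponent: [(3, 1)]
Therefore 12 cannot be expressed as a² + b².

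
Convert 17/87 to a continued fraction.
[0; 5, 8, 2]

Euclidean algorithm steps:
17 = 0 × 87 + 17
87 = 5 × 17 + 2
17 = 8 × 2 + 1
2 = 2 × 1 + 0
Continued fraction: [0; 5, 8, 2]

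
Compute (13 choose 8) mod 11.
0

Using Lucas' theorem:
Write n=13 and k=8 in base 11:
n in base 11: [1, 2]
k in base 11: [0, 8]
C(13,8) mod 11 = ∏ C(n_i, k_i) mod 11
Digit binomials (mod 11): C(1,0) = 1; C(2,8) = 0 (k_i > n_i)
Product: 1 × 0 = 0 ≡ 0 (mod 11)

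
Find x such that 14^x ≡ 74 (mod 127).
104

Baby-step giant-step with step n = ⌈√127⌉ = 12.
Baby steps 14^j mod 127 (j:value) for j=0..11: 0:1, 1:14, 2:69, 3:77, 4:62, 5:106, 6:87, 7:75, 8:34, 9:95, 10:60, 11:78.
Giant-step multiplier: 14^(-12) ≡ 14^(126-12) = 14^114 ≡ 122 (mod 127).
Giant steps γ_i = 74·122^i mod 127: γ_0=74, γ_1=11, γ_2=72, γ_3=21, γ_4=22, γ_5=17, γ_6=42, γ_7=44, γ_8=34 (in table at j=8).
x = i·n + j = 8·12 + 8 = 104.
Check: 14^104 ≡ 74 (mod 127).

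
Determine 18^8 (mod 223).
127

Repeated squaring. Binary of 8 = 1000.
18^1 ≡ 18 (mod 223); 18^2 ≡ 101 (mod 223); 18^4 ≡ 166 (mod 223); 18^8 ≡ 127 (mod 223)
18^8 = 18^8 ≡ 127 (mod 223)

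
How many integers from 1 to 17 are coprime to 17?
16

17 = 17
φ(n) = n × ∏(1 - 1/p) for each prime p dividing n
φ(17) = 17 × (1 - 1/17) = 16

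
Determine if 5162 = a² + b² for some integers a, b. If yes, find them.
11² + 71² (a=11, b=71)

Factorization: 5162 = 2 × 29 × 89
By Fermat: n is sum of two squares iff every prime p ≡ 3 (mod 4) appears to even power.
All primes ≡ 3 (mod 4) appear to even power.
Search a = 0, 1, 2, … for 5162 - a² a perfect square: first hit at a = 11: 5162 - 121 = 5041 = 71².
5162 = 11² + 71² = 121 + 5041 ✓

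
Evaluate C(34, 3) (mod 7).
6

Using Lucas' theorem:
Write n=34 and k=3 in base 7:
n in base 7: [4, 6]
k in base 7: [0, 3]
C(34,3) mod 7 = ∏ C(n_i, k_i) mod 7
Digit binomials (mod 7): C(4,0) = 1; C(6,3) = 20 ≡ 6
Product: 1 × 6 = 6 ≡ 6 (mod 7)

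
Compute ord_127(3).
126

127 is prime, so ord(3) divides φ(127) = 126.
Divisors of 126: 1, 2, 3, 6, 7, 9, 14, 18, 21, 42, 63, 126.
Repeated squaring: 3^1 ≡ 3, 3^2 ≡ 9, 3^4 ≡ 81, 3^8 ≡ 84, 3^16 ≡ 71, 3^32 ≡ 88, 3^64 ≡ 124 (mod 127).
Test 3^d mod 127 for each divisor d in increasing order:
3^1 ≡ 3
3^2 ≡ 9
3^3 = 3^2·3^1 ≡ 27
3^6 = 3^4·3^2 ≡ 94
3^7 = 3^4·3^2·3^1 ≡ 28
3^9 = 3^8·3^1 ≡ 125
3^14 = 3^8·3^4·3^2 ≡ 22
3^18 = 3^16·3^2 ≡ 4
3^21 = 3^16·3^4·3^1 ≡ 108
3^42 = 3^32·3^8·3^2 ≡ 107
3^63 = 3^32·3^16·3^8·3^4·3^2·3^1 ≡ 126
3^126 = 3^64·3^32·3^16·3^8·3^4·3^2 ≡ 1  ← first divisor giving 1
The order is 126.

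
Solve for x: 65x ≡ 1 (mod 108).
5

gcd(65, 108) = 1, so the inverse exists.
Extended Euclidean algorithm on (108, 65):
108 = 1 × 65 + 43  ⟹  43 = (1)·108 + (-1)·65
65 = 1 × 43 + 22  ⟹  22 = (-1)·108 + (2)·65
43 = 1 × 22 + 21  ⟹  21 = (2)·108 + (-3)·65
22 = 1 × 21 + 1  ⟹  1 = (-3)·108 + (5)·65
So (5)·65 ≡ 1 (mod 108), i.e. 65^(-1) ≡ 5 (mod 108).
Check: 65 × 5 = 325 ≡ 1 (mod 108)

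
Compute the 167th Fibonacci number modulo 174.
1

Matrix identity: Q^n = [[F_(n+1), F_n], [F_n, F_(n-1)]] with Q = [[1,1],[1,0]].
n = 167 = 10100111₂. Square-and-multiply, entries mod 174:
Q^1 = [[1,1],[1,0]]
Q^2 = (Q^1)² = [[2,1],[1,1]]
Q^5 = (Q^2)²·Q = [[8,5],[5,3]]
Q^10 = (Q^5)² = [[89,55],[55,34]]
Q^20 = (Q^10)² = [[158,153],[153,5]]
Q^41 = (Q^20)²·Q = [[58,1],[1,57]]
Q^83 = (Q^41)²·Q = [[0,59],[59,115]]
Q^167 = (Q^83)²·Q = [[0,1],[1,173]]
F_167 mod 174 = Q^167[0][1] = 1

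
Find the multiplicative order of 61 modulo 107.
53

107 is prime, so ord(61) divides φ(107) = 106.
Divisors of 106: 1, 2, 53, 106.
Repeated squaring: 61^1 ≡ 61, 61^2 ≡ 83, 61^4 ≡ 41, 61^8 ≡ 76, 61^16 ≡ 105, 61^32 ≡ 4, 61^64 ≡ 16 (mod 107).
Test 61^d mod 107 for each divisor d in increasing order:
61^1 ≡ 61
61^2 ≡ 83
61^53 = 61^32·61^16·61^4·61^1 ≡ 1  ← first divisor giving 1
The order is 53.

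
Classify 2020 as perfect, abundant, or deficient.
abundant

Proper divisors of 2020: sum = 1 + 2 + 4 + 5 + 10 + 20 + 101 + 202 + 404 + 505 + 1010 = 2264
Since 2264 > 2020, 2020 is abundant.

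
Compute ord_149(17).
37

149 is prime, so ord(17) divides φ(149) = 148.
Divisors of 148: 1, 2, 4, 37, 74, 148.
Repeated squaring: 17^1 ≡ 17, 17^2 ≡ 140, 17^4 ≡ 81, 17^8 ≡ 5, 17^16 ≡ 25, 17^32 ≡ 29, 17^64 ≡ 96, 17^128 ≡ 127 (mod 149).
Test 17^d mod 149 for each divisor d in increasing order:
17^1 ≡ 17
17^2 ≡ 140
17^4 ≡ 81
17^37 = 17^32·17^4·17^1 ≡ 1  ← first divisor giving 1
The order is 37.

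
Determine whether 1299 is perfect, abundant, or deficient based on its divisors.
deficient

Proper divisors of 1299: sum = 1 + 3 + 433 = 437
Since 437 < 1299, 1299 is deficient.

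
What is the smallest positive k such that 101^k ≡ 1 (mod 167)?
166

167 is prime, so ord(101) divides φ(167) = 166.
Divisors of 166: 1, 2, 83, 166.
Repeated squaring: 101^1 ≡ 101, 101^2 ≡ 14, 101^4 ≡ 29, 101^8 ≡ 6, 101^16 ≡ 36, 101^32 ≡ 127, 101^64 ≡ 97, 101^128 ≡ 57 (mod 167).
Test 101^d mod 167 for each divisor d in increasing order:
101^1 ≡ 101
101^2 ≡ 14
101^83 = 101^64·101^16·101^2·101^1 ≡ 166
101^166 = 101^128·101^32·101^4·101^2 ≡ 1  ← first divisor giving 1
The order is 166.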